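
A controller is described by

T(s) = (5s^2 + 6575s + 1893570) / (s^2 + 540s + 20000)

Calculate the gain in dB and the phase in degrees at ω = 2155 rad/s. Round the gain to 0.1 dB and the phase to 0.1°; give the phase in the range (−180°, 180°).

Substitute s = j2155:
Numerator: 5(j2155)^2 + 6575(j2155) + 1893570 = -21326555 + j14169125
Denominator: (j2155)^2 + 540(j2155) + 20000 = -4624025 + j1163700
|N| = √(21326555² + 14169125²) ≈ 2.5604e+07, ∠N ≈ 146.40°
|D| = √(4624025² + 1163700²) ≈ 4.7682e+06, ∠D ≈ 165.87°
|T| = 2.5604e+07 / 4.7682e+06 ≈ 5.3697
Gain = 20 log₁₀(5.3697) ≈ 14.60 dB
∠T = 146.40° − 165.87° = -19.47°

14.6 dB, -19.5°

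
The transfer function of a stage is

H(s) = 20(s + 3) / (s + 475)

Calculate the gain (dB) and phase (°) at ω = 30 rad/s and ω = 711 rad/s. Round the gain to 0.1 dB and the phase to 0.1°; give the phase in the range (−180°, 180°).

ω = 30: 2.1 dB, 80.7°; ω = 711: 24.4 dB, 33.5°

At s = jω = j30:
zero (s+3): 3 + j30 → |·| = √(3²+30²) = √909 ≈ 30.15, ∠ = arctan(30/3) ≈ 84.29°
pole (s+475): 475 + j30 → |·| = √(475²+30²) = √226525 ≈ 475.95, ∠ = arctan(30/475) ≈ 3.61°
|H| = 20 · 30.15 / 475.95 ≈ 1.2669
Gain = 20 log₁₀(1.2669) ≈ 2.05 dB
∠H = 84.29° − 3.61° = 80.68°

At s = jω = j711:
zero (s+3): 3 + j711 → |·| = √(3²+711²) = √505530 ≈ 711.01, ∠ = arctan(711/3) ≈ 89.76°
pole (s+475): 475 + j711 → |·| = √(475²+711²) = √731146 ≈ 855.07, ∠ = arctan(711/475) ≈ 56.25°
|H| = 20 · 711.01 / 855.07 ≈ 16.63
Gain = 20 log₁₀(16.63) ≈ 24.42 dB
∠H = 89.76° − 56.25° = 33.51°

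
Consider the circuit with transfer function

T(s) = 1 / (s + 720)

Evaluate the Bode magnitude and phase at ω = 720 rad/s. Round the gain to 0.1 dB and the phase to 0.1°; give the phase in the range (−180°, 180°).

At s = jω = j720:
pole (s+720): 720 + j720 → |·| = √(720²+720²) = √1036800 ≈ 1018.2, ∠ = arctan(720/720) ≈ 45.00°
|T| = 1 / 1018.2 ≈ 0.00098213
Gain = 20 log₁₀(0.00098213) ≈ -60.16 dB
∠T = 0.00° − 45.00° = -45.00°

-60.2 dB, -45.0°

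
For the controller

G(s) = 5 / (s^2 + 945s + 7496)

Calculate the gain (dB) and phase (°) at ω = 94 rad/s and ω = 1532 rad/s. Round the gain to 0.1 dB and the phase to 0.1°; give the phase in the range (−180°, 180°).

ω = 94: -85.0 dB, -90.9°; ω = 1532: -114.8 dB, -148.3°

Substitute s = j94:
Numerator: 5 = 5 + j0
Denominator: (j94)^2 + 945(j94) + 7496 = -1340 + j88830
|N| = √(5² + 0²) ≈ 5, ∠N ≈ 0.00°
|D| = √(1340² + 88830²) ≈ 88840, ∠D ≈ 90.86°
|G| = 5 / 88840 ≈ 5.6281e-05
Gain = 20 log₁₀(5.6281e-05) ≈ -84.99 dB
∠G = 0.00° − 90.86° = -90.86°

Substitute s = j1532:
Numerator: 5 = 5 + j0
Denominator: (j1532)^2 + 945(j1532) + 7496 = -2339528 + j1447740
|N| = √(5² + 0²) ≈ 5, ∠N ≈ 0.00°
|D| = √(2339528² + 1447740²) ≈ 2.7512e+06, ∠D ≈ 148.25°
|G| = 5 / 2.7512e+06 ≈ 1.8174e-06
Gain = 20 log₁₀(1.8174e-06) ≈ -114.81 dB
∠G = 0.00° − 148.25° = -148.25°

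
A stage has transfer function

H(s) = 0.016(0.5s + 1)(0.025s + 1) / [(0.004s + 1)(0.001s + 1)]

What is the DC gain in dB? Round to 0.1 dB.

-35.9 dB

H(0) = 0.016 · 1 / 1 = 0.016
20 log₁₀(0.016) ≈ -35.92 dB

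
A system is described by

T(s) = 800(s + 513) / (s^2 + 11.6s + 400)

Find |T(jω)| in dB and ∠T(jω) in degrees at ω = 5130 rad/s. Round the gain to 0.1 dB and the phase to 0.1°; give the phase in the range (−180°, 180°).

-16.1 dB, -95.6°

At s = jω = j5130:
zero (s+513): 513 + j5130 → |·| = √(513²+5130²) = √26580069 ≈ 5155.6, ∠ = arctan(5130/513) ≈ 84.29°
quadratic: (j5130)² + 11.6·j5130 + 400 = -26316500 + j59508 → |·| ≈ 2.6317e+07, ∠ ≈ 179.87°
|T| = 800 · 5155.6 / 2.6317e+07 ≈ 0.15672
Gain = 20 log₁₀(0.15672) ≈ -16.10 dB
∠T = 84.29° − 179.87° = -95.58°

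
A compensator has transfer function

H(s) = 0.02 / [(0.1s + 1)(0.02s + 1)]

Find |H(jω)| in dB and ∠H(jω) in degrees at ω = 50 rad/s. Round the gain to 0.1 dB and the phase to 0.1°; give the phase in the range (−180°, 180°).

-51.1 dB, -123.7°

At ω = 50 rad/s:
pole (1 + j50·0.1) = 1 + j5 → |·| ≈ 5.099, ∠ ≈ 78.69°
pole (1 + j50·0.02) = 1 + j1 → |·| ≈ 1.4142, ∠ ≈ 45.00°
|H| = 0.02 · 1 / (5.099 · 1.4142) ≈ 0.0027735
Gain = 20 log₁₀(0.0027735) ≈ -51.14 dB
∠H = (0°) − (78.69° + 45.00°) = -123.69°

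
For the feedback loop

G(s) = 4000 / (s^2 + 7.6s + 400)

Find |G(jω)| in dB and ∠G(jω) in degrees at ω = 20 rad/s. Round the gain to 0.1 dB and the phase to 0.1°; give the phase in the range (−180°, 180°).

28.4 dB, -90.0°

At s = jω = j20:
quadratic: (j20)² + 7.6·j20 + 400 = 0 + j152 → |·| ≈ 152, ∠ ≈ 90.00°
|G| = 4000 / 152 ≈ 26.316
Gain = 20 log₁₀(26.316) ≈ 28.40 dB
∠G = 0.00° − 90.00° = -90.00°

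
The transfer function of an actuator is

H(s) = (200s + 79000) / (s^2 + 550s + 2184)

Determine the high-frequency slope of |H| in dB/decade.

Each pole contributes −20 dB/decade at high frequency; each zero contributes +20 dB/decade.
Net: 1 zero(s) − 2 pole(s) → -20 dB/decade.

-20 dB/decade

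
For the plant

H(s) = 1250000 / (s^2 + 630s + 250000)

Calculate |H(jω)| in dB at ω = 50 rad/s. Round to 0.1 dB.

14.0 dB

At s = jω = j50:
quadratic: (j50)² + 630·j50 + 250000 = 247500 + j31500 → |·| ≈ 2.495e+05, ∠ ≈ 7.25°
|H| = 1250000 / 2.495e+05 ≈ 5.01
Gain = 20 log₁₀(5.01) ≈ 14.00 dB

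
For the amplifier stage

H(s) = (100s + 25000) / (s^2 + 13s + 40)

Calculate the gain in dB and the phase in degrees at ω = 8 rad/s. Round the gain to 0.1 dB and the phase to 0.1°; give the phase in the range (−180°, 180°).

47.4 dB, -101.2°

Substitute s = j8:
Numerator: 100(j8) + 25000 = 25000 + j800
Denominator: (j8)^2 + 13(j8) + 40 = -24 + j104
|N| = √(25000² + 800²) ≈ 25013, ∠N ≈ 1.83°
|D| = √(24² + 104²) ≈ 106.73, ∠D ≈ 102.99°
|H| = 25013 / 106.73 ≈ 234.36
Gain = 20 log₁₀(234.36) ≈ 47.40 dB
∠H = 1.83° − 102.99° = -101.16°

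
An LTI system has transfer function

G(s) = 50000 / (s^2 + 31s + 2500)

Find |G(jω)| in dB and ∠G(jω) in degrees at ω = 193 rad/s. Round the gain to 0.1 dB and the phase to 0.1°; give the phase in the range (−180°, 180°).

3.0 dB, -170.2°

At s = jω = j193:
quadratic: (j193)² + 31·j193 + 2500 = -34749 + j5983 → |·| ≈ 35260, ∠ ≈ 170.23°
|G| = 50000 / 35260 ≈ 1.418
Gain = 20 log₁₀(1.418) ≈ 3.03 dB
∠G = 0.00° − 170.23° = -170.23°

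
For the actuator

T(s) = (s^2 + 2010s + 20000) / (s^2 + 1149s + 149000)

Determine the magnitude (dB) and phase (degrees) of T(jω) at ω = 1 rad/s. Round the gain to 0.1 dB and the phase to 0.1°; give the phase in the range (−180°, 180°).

Substitute s = j1:
Numerator: (j1)^2 + 2010(j1) + 20000 = 19999 + j2010
Denominator: (j1)^2 + 1149(j1) + 149000 = 148999 + j1149
|N| = √(19999² + 2010²) ≈ 20100, ∠N ≈ 5.74°
|D| = √(148999² + 1149²) ≈ 1.49e+05, ∠D ≈ 0.44°
|T| = 20100 / 1.49e+05 ≈ 0.1349
Gain = 20 log₁₀(0.1349) ≈ -17.40 dB
∠T = 5.74° − 0.44° = 5.30°

-17.4 dB, 5.3°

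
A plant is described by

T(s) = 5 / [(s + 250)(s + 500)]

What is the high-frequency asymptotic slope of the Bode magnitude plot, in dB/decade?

Each pole contributes −20 dB/decade at high frequency; each zero contributes +20 dB/decade.
Net: 0 zero(s) − 2 pole(s) → -40 dB/decade.

-40 dB/decade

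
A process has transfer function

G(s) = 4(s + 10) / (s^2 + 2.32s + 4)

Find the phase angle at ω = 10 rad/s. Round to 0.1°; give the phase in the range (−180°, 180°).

At s = jω = j10:
zero (s+10): 10 + j10 → |·| = √(10²+10²) = √200 ≈ 14.142, ∠ = arctan(10/10) ≈ 45.00°
quadratic: (j10)² + 2.32·j10 + 4 = -96 + j23.2 → |·| ≈ 98.764, ∠ ≈ 166.41°
∠G = 45.00° − 166.41° = -121.41°

-121.4°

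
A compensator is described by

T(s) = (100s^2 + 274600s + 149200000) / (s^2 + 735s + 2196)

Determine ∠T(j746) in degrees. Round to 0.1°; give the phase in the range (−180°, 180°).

-69.9°

Substitute s = j746:
Numerator: 100(j746)^2 + 274600(j746) + 149200000 = 93548400 + j204851600
Denominator: (j746)^2 + 735(j746) + 2196 = -554320 + j548310
|N| = √(93548400² + 204851600²) ≈ 2.252e+08, ∠N ≈ 65.46°
|D| = √(554320² + 548310²) ≈ 7.7969e+05, ∠D ≈ 135.31°
∠T = 65.46° − 135.31° = -69.85°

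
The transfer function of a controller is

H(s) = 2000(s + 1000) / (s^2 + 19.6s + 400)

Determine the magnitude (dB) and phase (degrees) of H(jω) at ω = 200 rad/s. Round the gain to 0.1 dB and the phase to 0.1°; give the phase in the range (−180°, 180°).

34.2 dB, -163.0°

At s = jω = j200:
zero (s+1000): 1000 + j200 → |·| = √(1000²+200²) = √1040000 ≈ 1019.8, ∠ = arctan(200/1000) ≈ 11.31°
quadratic: (j200)² + 19.6·j200 + 400 = -39600 + j3920 → |·| ≈ 39794, ∠ ≈ 174.35°
|H| = 2000 · 1019.8 / 39794 ≈ 51.254
Gain = 20 log₁₀(51.254) ≈ 34.19 dB
∠H = 11.31° − 174.35° = -163.04°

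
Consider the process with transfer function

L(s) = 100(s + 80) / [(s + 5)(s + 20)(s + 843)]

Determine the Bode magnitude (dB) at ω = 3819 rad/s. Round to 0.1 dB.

-103.5 dB

At s = jω = j3819:
zero (s+80): 80 + j3819 → |·| = √(80²+3819²) = √14591161 ≈ 3819.8, ∠ = arctan(3819/80) ≈ 88.80°
pole (s+5): 5 + j3819 → |·| = √(5²+3819²) = √14584786 ≈ 3819, ∠ = arctan(3819/5) ≈ 89.92°
pole (s+20): 20 + j3819 → |·| = √(20²+3819²) = √14585161 ≈ 3819.1, ∠ = arctan(3819/20) ≈ 89.70°
pole (s+843): 843 + j3819 → |·| = √(843²+3819²) = √15295410 ≈ 3910.9, ∠ = arctan(3819/843) ≈ 77.55°
|L| = 100 · 3819.8 / 5.7041e+10 ≈ 6.6966e-06
Gain = 20 log₁₀(6.6966e-06) ≈ -103.48 dB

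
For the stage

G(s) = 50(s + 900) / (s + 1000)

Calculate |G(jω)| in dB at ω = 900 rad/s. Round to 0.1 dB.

33.5 dB

At s = jω = j900:
zero (s+900): 900 + j900 → |·| = √(900²+900²) = √1620000 ≈ 1272.8, ∠ = arctan(900/900) ≈ 45.00°
pole (s+1000): 1000 + j900 → |·| = √(1000²+900²) = √1810000 ≈ 1345.4, ∠ = arctan(900/1000) ≈ 41.99°
|G| = 50 · 1272.8 / 1345.4 ≈ 47.302
Gain = 20 log₁₀(47.302) ≈ 33.50 dB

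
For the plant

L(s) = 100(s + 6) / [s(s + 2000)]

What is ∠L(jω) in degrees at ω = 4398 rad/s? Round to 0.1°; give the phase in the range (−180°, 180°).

-65.6°

At s = jω = j4398:
zero (s+6): 6 + j4398 → |·| = √(6²+4398²) = √19342440 ≈ 4398, ∠ = arctan(4398/6) ≈ 89.92°
pole (s+2000): 2000 + j4398 → |·| = √(2000²+4398²) = √23342404 ≈ 4831.4, ∠ = arctan(4398/2000) ≈ 65.55°
pole at origin: |s| = 4398, ∠ = 90.00° (in denominator)
∠L = 89.92° − 155.55° = -65.63°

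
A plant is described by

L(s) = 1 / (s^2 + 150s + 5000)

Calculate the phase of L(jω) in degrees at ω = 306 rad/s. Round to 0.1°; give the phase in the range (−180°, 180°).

Substitute s = j306:
Numerator: 1 = 1 + j0
Denominator: (j306)^2 + 150(j306) + 5000 = -88636 + j45900
|N| = √(1² + 0²) ≈ 1, ∠N ≈ 0.00°
|D| = √(88636² + 45900²) ≈ 99816, ∠D ≈ 152.62°
∠L = 0.00° − 152.62° = -152.62°

-152.6°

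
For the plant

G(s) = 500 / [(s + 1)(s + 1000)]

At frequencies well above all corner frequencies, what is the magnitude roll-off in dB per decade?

-40 dB/decade

Each pole contributes −20 dB/decade at high frequency; each zero contributes +20 dB/decade.
Net: 0 zero(s) − 2 pole(s) → -40 dB/decade.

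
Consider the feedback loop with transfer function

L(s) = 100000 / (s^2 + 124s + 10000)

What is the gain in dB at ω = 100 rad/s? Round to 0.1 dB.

18.1 dB

At s = jω = j100:
quadratic: (j100)² + 124·j100 + 10000 = 0 + j12400 → |·| ≈ 12400, ∠ ≈ 90.00°
|L| = 100000 / 12400 ≈ 8.0645
Gain = 20 log₁₀(8.0645) ≈ 18.13 dB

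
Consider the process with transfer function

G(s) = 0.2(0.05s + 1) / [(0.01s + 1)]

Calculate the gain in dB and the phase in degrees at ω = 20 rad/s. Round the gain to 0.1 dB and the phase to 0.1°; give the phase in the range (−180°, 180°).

At ω = 20 rad/s:
zero (1 + j20·0.05) = 1 + j1 → |·| ≈ 1.4142, ∠ ≈ 45.00°
pole (1 + j20·0.01) = 1 + j0.2 → |·| ≈ 1.0198, ∠ ≈ 11.31°
|G| = 0.2 · 1.4142 / (1.0198) ≈ 0.27735
Gain = 20 log₁₀(0.27735) ≈ -11.14 dB
∠G = (45.00°) − (11.31°) = 33.69°

-11.1 dB, 33.7°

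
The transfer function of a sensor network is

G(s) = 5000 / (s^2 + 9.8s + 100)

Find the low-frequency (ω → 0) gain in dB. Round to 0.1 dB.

34.0 dB

G(0) = 5000 / 100 = 50
20 log₁₀(50) ≈ 33.98 dB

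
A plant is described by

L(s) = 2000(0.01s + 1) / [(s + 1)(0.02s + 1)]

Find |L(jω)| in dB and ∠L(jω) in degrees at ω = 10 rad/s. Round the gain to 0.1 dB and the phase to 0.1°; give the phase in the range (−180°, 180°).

At ω = 10 rad/s:
zero (1 + j10·0.01) = 1 + j0.1 → |·| ≈ 1.005, ∠ ≈ 5.71°
pole (1 + j10·1) = 1 + j10 → |·| ≈ 10.05, ∠ ≈ 84.29°
pole (1 + j10·0.02) = 1 + j0.2 → |·| ≈ 1.0198, ∠ ≈ 11.31°
|L| = 2000 · 1.005 / (10.05 · 1.0198) ≈ 196.12
Gain = 20 log₁₀(196.12) ≈ 45.85 dB
∠L = (5.71°) − (84.29° + 11.31°) = -89.89°

45.9 dB, -89.9°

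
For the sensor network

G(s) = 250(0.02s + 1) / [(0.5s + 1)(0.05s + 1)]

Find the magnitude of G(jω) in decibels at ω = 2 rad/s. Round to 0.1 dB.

44.9 dB

At ω = 2 rad/s:
zero (1 + j2·0.02) = 1 + j0.04 → |·| ≈ 1.0008, ∠ ≈ 2.29°
pole (1 + j2·0.5) = 1 + j1 → |·| ≈ 1.4142, ∠ ≈ 45.00°
pole (1 + j2·0.05) = 1 + j0.1 → |·| ≈ 1.005, ∠ ≈ 5.71°
|G| = 250 · 1.0008 / (1.4142 · 1.005) ≈ 176.04
Gain = 20 log₁₀(176.04) ≈ 44.91 dB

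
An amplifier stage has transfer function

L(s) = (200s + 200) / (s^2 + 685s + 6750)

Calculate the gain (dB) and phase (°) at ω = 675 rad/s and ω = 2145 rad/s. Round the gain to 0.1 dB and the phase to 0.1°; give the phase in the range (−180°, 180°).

Substitute s = j675:
Numerator: 200(j675) + 200 = 200 + j135000
Denominator: (j675)^2 + 685(j675) + 6750 = -448875 + j462375
|N| = √(200² + 135000²) ≈ 1.35e+05, ∠N ≈ 89.92°
|D| = √(448875² + 462375²) ≈ 6.4442e+05, ∠D ≈ 134.15°
|L| = 1.35e+05 / 6.4442e+05 ≈ 0.20949
Gain = 20 log₁₀(0.20949) ≈ -13.58 dB
∠L = 89.92° − 134.15° = -44.23°

Substitute s = j2145:
Numerator: 200(j2145) + 200 = 200 + j429000
Denominator: (j2145)^2 + 685(j2145) + 6750 = -4594275 + j1469325
|N| = √(200² + 429000²) ≈ 4.29e+05, ∠N ≈ 89.97°
|D| = √(4594275² + 1469325²) ≈ 4.8235e+06, ∠D ≈ 162.26°
|L| = 4.29e+05 / 4.8235e+06 ≈ 0.08894
Gain = 20 log₁₀(0.08894) ≈ -21.02 dB
∠L = 89.97° − 162.26° = -72.29°

ω = 675: -13.6 dB, -44.2°; ω = 2145: -21.0 dB, -72.3°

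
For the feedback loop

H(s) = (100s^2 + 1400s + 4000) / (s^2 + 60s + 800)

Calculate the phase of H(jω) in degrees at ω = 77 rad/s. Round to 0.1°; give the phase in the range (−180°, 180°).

Substitute s = j77:
Numerator: 100(j77)^2 + 1400(j77) + 4000 = -588900 + j107800
Denominator: (j77)^2 + 60(j77) + 800 = -5129 + j4620
|N| = √(588900² + 107800²) ≈ 5.9869e+05, ∠N ≈ 169.63°
|D| = √(5129² + 4620²) ≈ 6903, ∠D ≈ 137.99°
∠H = 169.63° − 137.99° = 31.64°

31.6°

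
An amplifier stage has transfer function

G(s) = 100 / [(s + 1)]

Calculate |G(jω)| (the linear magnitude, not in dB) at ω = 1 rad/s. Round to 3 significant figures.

70.7

At ω = 1 rad/s:
pole (1 + j1·1) = 1 + j1 → |·| ≈ 1.4142, ∠ ≈ 45.00°
|G| = 100 · 1 / (1.4142) ≈ 70.711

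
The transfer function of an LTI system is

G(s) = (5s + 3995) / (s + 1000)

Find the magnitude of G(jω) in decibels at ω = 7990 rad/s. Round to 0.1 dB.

14.0 dB

Substitute s = j7990:
Numerator: 5(j7990) + 3995 = 3995 + j39950
Denominator: (j7990) + 1000 = 1000 + j7990
|N| = √(3995² + 39950²) ≈ 40149, ∠N ≈ 84.29°
|D| = √(1000² + 7990²) ≈ 8052.3, ∠D ≈ 82.87°
|G| = 40149 / 8052.3 ≈ 4.986
Gain = 20 log₁₀(4.986) ≈ 13.96 dB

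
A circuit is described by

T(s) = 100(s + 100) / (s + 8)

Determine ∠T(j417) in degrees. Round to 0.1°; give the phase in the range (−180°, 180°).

At s = jω = j417:
zero (s+100): 100 + j417 → |·| = √(100²+417²) = √183889 ≈ 428.82, ∠ = arctan(417/100) ≈ 76.51°
pole (s+8): 8 + j417 → |·| = √(8²+417²) = √173953 ≈ 417.08, ∠ = arctan(417/8) ≈ 88.90°
∠T = 76.51° − 88.90° = -12.39°

-12.4°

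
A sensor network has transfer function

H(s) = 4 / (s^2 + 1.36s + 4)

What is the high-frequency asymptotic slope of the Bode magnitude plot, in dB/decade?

Each pole contributes −20 dB/decade at high frequency; each zero contributes +20 dB/decade.
Net: 0 zero(s) − 2 pole(s) → -40 dB/decade.

-40 dB/decade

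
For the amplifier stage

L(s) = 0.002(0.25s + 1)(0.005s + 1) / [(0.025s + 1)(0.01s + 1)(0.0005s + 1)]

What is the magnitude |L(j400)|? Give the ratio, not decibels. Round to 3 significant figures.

0.0106

At ω = 400 rad/s:
zero (1 + j400·0.25) = 1 + j100 → |·| ≈ 100, ∠ ≈ 89.43°
zero (1 + j400·0.005) = 1 + j2 → |·| ≈ 2.2361, ∠ ≈ 63.43°
pole (1 + j400·0.025) = 1 + j10 → |·| ≈ 10.05, ∠ ≈ 84.29°
pole (1 + j400·0.01) = 1 + j4 → |·| ≈ 4.1231, ∠ ≈ 75.96°
pole (1 + j400·0.0005) = 1 + j0.2 → |·| ≈ 1.0198, ∠ ≈ 11.31°
|L| = 0.002 · 100 · 2.2361 / (10.05 · 4.1231 · 1.0198) ≈ 0.010583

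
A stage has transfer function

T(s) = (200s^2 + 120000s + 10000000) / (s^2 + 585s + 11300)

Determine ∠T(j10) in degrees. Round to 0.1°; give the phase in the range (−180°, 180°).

Substitute s = j10:
Numerator: 200(j10)^2 + 120000(j10) + 10000000 = 9980000 + j1200000
Denominator: (j10)^2 + 585(j10) + 11300 = 11200 + j5850
|N| = √(9980000² + 1200000²) ≈ 1.0052e+07, ∠N ≈ 6.86°
|D| = √(11200² + 5850²) ≈ 12636, ∠D ≈ 27.58°
∠T = 6.86° − 27.58° = -20.72°

-20.7°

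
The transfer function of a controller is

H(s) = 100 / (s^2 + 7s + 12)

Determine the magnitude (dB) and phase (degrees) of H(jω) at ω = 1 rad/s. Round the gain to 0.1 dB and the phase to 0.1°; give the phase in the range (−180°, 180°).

17.7 dB, -32.5°

Substitute s = j1:
Numerator: 100 = 100 + j0
Denominator: (j1)^2 + 7(j1) + 12 = 11 + j7
|N| = √(100² + 0²) ≈ 100, ∠N ≈ 0.00°
|D| = √(11² + 7²) ≈ 13.038, ∠D ≈ 32.47°
|H| = 100 / 13.038 ≈ 7.6699
Gain = 20 log₁₀(7.6699) ≈ 17.70 dB
∠H = 0.00° − 32.47° = -32.47°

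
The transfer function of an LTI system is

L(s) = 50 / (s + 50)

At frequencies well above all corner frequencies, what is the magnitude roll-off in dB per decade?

Each pole contributes −20 dB/decade at high frequency; each zero contributes +20 dB/decade.
Net: 0 zero(s) − 1 pole(s) → -20 dB/decade.

-20 dB/decade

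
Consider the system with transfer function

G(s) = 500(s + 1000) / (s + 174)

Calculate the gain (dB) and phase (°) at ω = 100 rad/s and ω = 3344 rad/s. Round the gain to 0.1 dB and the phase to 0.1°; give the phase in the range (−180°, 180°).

At s = jω = j100:
zero (s+1000): 1000 + j100 → |·| = √(1000²+100²) = √1010000 ≈ 1005, ∠ = arctan(100/1000) ≈ 5.71°
pole (s+174): 174 + j100 → |·| = √(174²+100²) = √40276 ≈ 200.69, ∠ = arctan(100/174) ≈ 29.89°
|G| = 500 · 1005 / 200.69 ≈ 2503.9
Gain = 20 log₁₀(2503.9) ≈ 67.97 dB
∠G = 5.71° − 29.89° = -24.18°

At s = jω = j3344:
zero (s+1000): 1000 + j3344 → |·| = √(1000²+3344²) = √12182336 ≈ 3490.3, ∠ = arctan(3344/1000) ≈ 73.35°
pole (s+174): 174 + j3344 → |·| = √(174²+3344²) = √11212612 ≈ 3348.5, ∠ = arctan(3344/174) ≈ 87.02°
|G| = 500 · 3490.3 / 3348.5 ≈ 521.17
Gain = 20 log₁₀(521.17) ≈ 54.34 dB
∠G = 73.35° − 87.02° = -13.67°

ω = 100: 68.0 dB, -24.2°; ω = 3344: 54.3 dB, -13.7°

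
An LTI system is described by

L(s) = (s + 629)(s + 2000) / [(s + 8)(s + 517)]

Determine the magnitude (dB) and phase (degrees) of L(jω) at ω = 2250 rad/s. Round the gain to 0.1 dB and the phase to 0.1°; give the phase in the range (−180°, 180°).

2.6 dB, -44.1°

At s = jω = j2250:
zero (s+629): 629 + j2250 → |·| = √(629²+2250²) = √5458141 ≈ 2336.3, ∠ = arctan(2250/629) ≈ 74.38°
zero (s+2000): 2000 + j2250 → |·| = √(2000²+2250²) = √9062500 ≈ 3010.4, ∠ = arctan(2250/2000) ≈ 48.37°
pole (s+8): 8 + j2250 → |·| = √(8²+2250²) = √5062564 ≈ 2250, ∠ = arctan(2250/8) ≈ 89.80°
pole (s+517): 517 + j2250 → |·| = √(517²+2250²) = √5329789 ≈ 2308.6, ∠ = arctan(2250/517) ≈ 77.06°
|L| = 1 · 7.0332e+06 / 5.1944e+06 ≈ 1.354
Gain = 20 log₁₀(1.354) ≈ 2.63 dB
∠L = 122.75° − 166.86° = -44.11°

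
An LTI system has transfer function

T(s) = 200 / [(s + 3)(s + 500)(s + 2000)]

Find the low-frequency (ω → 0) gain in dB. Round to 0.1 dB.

-83.5 dB

T(0) = 200 / (3·500·2000) ≈ 6.6667e-05
20 log₁₀(6.6667e-05) ≈ -83.52 dB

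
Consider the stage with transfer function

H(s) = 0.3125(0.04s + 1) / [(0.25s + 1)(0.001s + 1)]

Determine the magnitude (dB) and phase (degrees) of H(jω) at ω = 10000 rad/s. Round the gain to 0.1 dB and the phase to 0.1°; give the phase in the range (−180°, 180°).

At ω = 10000 rad/s:
zero (1 + j10000·0.04) = 1 + j400 → |·| ≈ 400, ∠ ≈ 89.86°
pole (1 + j10000·0.25) = 1 + j2500 → |·| ≈ 2500, ∠ ≈ 89.98°
pole (1 + j10000·0.001) = 1 + j10 → |·| ≈ 10.05, ∠ ≈ 84.29°
|H| = 0.3125 · 400 / (2500 · 10.05) ≈ 0.0049751
Gain = 20 log₁₀(0.0049751) ≈ -46.06 dB
∠H = (89.86°) − (89.98° + 84.29°) = -84.41°

-46.1 dB, -84.4°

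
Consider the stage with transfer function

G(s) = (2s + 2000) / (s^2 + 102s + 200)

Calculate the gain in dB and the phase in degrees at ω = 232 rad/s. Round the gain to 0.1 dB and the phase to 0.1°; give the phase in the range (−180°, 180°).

Substitute s = j232:
Numerator: 2(j232) + 2000 = 2000 + j464
Denominator: (j232)^2 + 102(j232) + 200 = -53624 + j23664
|N| = √(2000² + 464²) ≈ 2053.1, ∠N ≈ 13.06°
|D| = √(53624² + 23664²) ≈ 58613, ∠D ≈ 156.19°
|G| = 2053.1 / 58613 ≈ 0.035028
Gain = 20 log₁₀(0.035028) ≈ -29.11 dB
∠G = 13.06° − 156.19° = -143.13°

-29.1 dB, -143.1°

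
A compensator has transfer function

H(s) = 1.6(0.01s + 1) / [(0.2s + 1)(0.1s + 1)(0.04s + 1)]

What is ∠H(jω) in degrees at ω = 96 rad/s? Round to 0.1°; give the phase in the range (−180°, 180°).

157.4°

At ω = 96 rad/s:
zero (1 + j96·0.01) = 1 + j0.96 → |·| ≈ 1.3862, ∠ ≈ 43.83°
pole (1 + j96·0.2) = 1 + j19.2 → |·| ≈ 19.226, ∠ ≈ 87.02°
pole (1 + j96·0.1) = 1 + j9.6 → |·| ≈ 9.6519, ∠ ≈ 84.05°
pole (1 + j96·0.04) = 1 + j3.84 → |·| ≈ 3.9681, ∠ ≈ 75.40°
∠H = (43.83°) − (87.02° + 84.05° + 75.40°) = -202.64° ≡ 157.36° (principal value)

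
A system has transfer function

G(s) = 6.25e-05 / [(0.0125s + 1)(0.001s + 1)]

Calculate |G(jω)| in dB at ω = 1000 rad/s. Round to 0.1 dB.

-109.1 dB

At ω = 1000 rad/s:
pole (1 + j1000·0.0125) = 1 + j12.5 → |·| ≈ 12.54, ∠ ≈ 85.43°
pole (1 + j1000·0.001) = 1 + j1 → |·| ≈ 1.4142, ∠ ≈ 45.00°
|G| = 6.25e-05 · 1 / (12.54 · 1.4142) ≈ 3.5243e-06
Gain = 20 log₁₀(3.5243e-06) ≈ -109.06 dB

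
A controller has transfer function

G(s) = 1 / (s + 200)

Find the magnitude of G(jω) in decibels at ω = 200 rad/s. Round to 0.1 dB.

Substitute s = j200:
Numerator: 1 = 1 + j0
Denominator: (j200) + 200 = 200 + j200
|N| = √(1² + 0²) ≈ 1, ∠N ≈ 0.00°
|D| = √(200² + 200²) ≈ 282.84, ∠D ≈ 45.00°
|G| = 1 / 282.84 ≈ 0.0035356
Gain = 20 log₁₀(0.0035356) ≈ -49.03 dB

-49.0 dB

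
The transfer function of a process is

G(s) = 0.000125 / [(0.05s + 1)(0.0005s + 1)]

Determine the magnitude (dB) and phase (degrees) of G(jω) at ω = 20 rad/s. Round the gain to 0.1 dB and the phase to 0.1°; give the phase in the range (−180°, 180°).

-81.1 dB, -45.6°

At ω = 20 rad/s:
pole (1 + j20·0.05) = 1 + j1 → |·| ≈ 1.4142, ∠ ≈ 45.00°
pole (1 + j20·0.0005) = 1 + j0.01 → |·| ≈ 1, ∠ ≈ 0.57°
|G| = 0.000125 · 1 / (1.4142 · 1) ≈ 8.8389e-05
Gain = 20 log₁₀(8.8389e-05) ≈ -81.07 dB
∠G = (0°) − (45.00° + 0.57°) = -45.57°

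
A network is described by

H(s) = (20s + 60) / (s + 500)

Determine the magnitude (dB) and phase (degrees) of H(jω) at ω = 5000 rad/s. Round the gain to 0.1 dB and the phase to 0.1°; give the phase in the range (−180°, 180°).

26.0 dB, 5.7°

Substitute s = j5000:
Numerator: 20(j5000) + 60 = 60 + j100000
Denominator: (j5000) + 500 = 500 + j5000
|N| = √(60² + 100000²) ≈ 1e+05, ∠N ≈ 89.97°
|D| = √(500² + 5000²) ≈ 5024.9, ∠D ≈ 84.29°
|H| = 1e+05 / 5024.9 ≈ 19.901
Gain = 20 log₁₀(19.901) ≈ 25.98 dB
∠H = 89.97° − 84.29° = 5.68°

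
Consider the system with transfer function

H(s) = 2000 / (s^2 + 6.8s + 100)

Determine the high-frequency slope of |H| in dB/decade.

Each pole contributes −20 dB/decade at high frequency; each zero contributes +20 dB/decade.
Net: 0 zero(s) − 2 pole(s) → -40 dB/decade.

-40 dB/decade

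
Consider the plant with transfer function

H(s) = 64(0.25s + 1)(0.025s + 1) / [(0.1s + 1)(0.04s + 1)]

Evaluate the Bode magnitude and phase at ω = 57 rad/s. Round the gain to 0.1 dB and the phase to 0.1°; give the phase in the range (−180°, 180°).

At ω = 57 rad/s:
zero (1 + j57·0.25) = 1 + j14.25 → |·| ≈ 14.285, ∠ ≈ 85.99°
zero (1 + j57·0.025) = 1 + j1.425 → |·| ≈ 1.7409, ∠ ≈ 54.94°
pole (1 + j57·0.1) = 1 + j5.7 → |·| ≈ 5.7871, ∠ ≈ 80.05°
pole (1 + j57·0.04) = 1 + j2.28 → |·| ≈ 2.4897, ∠ ≈ 66.32°
|H| = 64 · 14.285 · 1.7409 / (5.7871 · 2.4897) ≈ 110.47
Gain = 20 log₁₀(110.47) ≈ 40.86 dB
∠H = (85.99° + 54.94°) − (80.05° + 66.32°) = -5.44°

40.9 dB, -5.4°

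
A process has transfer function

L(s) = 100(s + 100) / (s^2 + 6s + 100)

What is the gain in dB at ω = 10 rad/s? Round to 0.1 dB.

At s = jω = j10:
zero (s+100): 100 + j10 → |·| = √(100²+10²) = √10100 ≈ 100.5, ∠ = arctan(10/100) ≈ 5.71°
quadratic: (j10)² + 6·j10 + 100 = 0 + j60 → |·| ≈ 60, ∠ ≈ 90.00°
|L| = 100 · 100.5 / 60 ≈ 167.5
Gain = 20 log₁₀(167.5) ≈ 44.48 dB

44.5 dB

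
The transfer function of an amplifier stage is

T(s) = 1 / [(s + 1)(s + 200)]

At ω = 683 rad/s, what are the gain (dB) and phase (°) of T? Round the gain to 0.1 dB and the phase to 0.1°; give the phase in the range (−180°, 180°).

At s = jω = j683:
pole (s+1): 1 + j683 → |·| = √(1²+683²) = √466490 ≈ 683, ∠ = arctan(683/1) ≈ 89.92°
pole (s+200): 200 + j683 → |·| = √(200²+683²) = √506489 ≈ 711.68, ∠ = arctan(683/200) ≈ 73.68°
|T| = 1 / 4.8608e+05 ≈ 2.0573e-06
Gain = 20 log₁₀(2.0573e-06) ≈ -113.73 dB
∠T = 0.00° − 163.60° = -163.60°

-113.7 dB, -163.6°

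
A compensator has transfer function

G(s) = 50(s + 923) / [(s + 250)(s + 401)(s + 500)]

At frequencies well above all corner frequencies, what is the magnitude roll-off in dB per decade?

-40 dB/decade

Each pole contributes −20 dB/decade at high frequency; each zero contributes +20 dB/decade.
Net: 1 zero(s) − 3 pole(s) → -40 dB/decade.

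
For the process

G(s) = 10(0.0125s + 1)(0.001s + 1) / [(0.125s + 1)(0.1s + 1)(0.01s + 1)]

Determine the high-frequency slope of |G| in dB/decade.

-20 dB/decade

Each pole contributes −20 dB/decade at high frequency; each zero contributes +20 dB/decade.
Net: 2 zero(s) − 3 pole(s) → -20 dB/decade.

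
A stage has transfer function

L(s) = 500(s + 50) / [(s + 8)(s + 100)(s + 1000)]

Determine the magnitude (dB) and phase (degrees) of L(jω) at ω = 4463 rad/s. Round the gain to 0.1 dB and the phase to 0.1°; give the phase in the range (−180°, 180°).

-92.2 dB, -166.6°

At s = jω = j4463:
zero (s+50): 50 + j4463 → |·| = √(50²+4463²) = √19920869 ≈ 4463.3, ∠ = arctan(4463/50) ≈ 89.36°
pole (s+8): 8 + j4463 → |·| = √(8²+4463²) = √19918433 ≈ 4463, ∠ = arctan(4463/8) ≈ 89.90°
pole (s+100): 100 + j4463 → |·| = √(100²+4463²) = √19928369 ≈ 4464.1, ∠ = arctan(4463/100) ≈ 88.72°
pole (s+1000): 1000 + j4463 → |·| = √(1000²+4463²) = √20918369 ≈ 4573.7, ∠ = arctan(4463/1000) ≈ 77.37°
|L| = 500 · 4463.3 / 9.1123e+10 ≈ 2.4491e-05
Gain = 20 log₁₀(2.4491e-05) ≈ -92.22 dB
∠L = 89.36° − 255.99° = -166.63°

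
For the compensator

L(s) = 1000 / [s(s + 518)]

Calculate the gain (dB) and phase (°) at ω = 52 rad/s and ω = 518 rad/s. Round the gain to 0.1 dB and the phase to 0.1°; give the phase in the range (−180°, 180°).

At s = jω = j52:
pole (s+518): 518 + j52 → |·| = √(518²+52²) = √271028 ≈ 520.6, ∠ = arctan(52/518) ≈ 5.73°
pole at origin: |s| = 52, ∠ = 90.00° (in denominator)
|L| = 1000 / 27071 ≈ 0.03694
Gain = 20 log₁₀(0.03694) ≈ -28.65 dB
∠L = 0.00° − 95.73° = -95.73°

At s = jω = j518:
pole (s+518): 518 + j518 → |·| = √(518²+518²) = √536648 ≈ 732.56, ∠ = arctan(518/518) ≈ 45.00°
pole at origin: |s| = 518, ∠ = 90.00° (in denominator)
|L| = 1000 / 3.7947e+05 ≈ 0.0026353
Gain = 20 log₁₀(0.0026353) ≈ -51.58 dB
∠L = 0.00° − 135.00° = -135.00°

ω = 52: -28.7 dB, -95.7°; ω = 518: -51.6 dB, -135.0°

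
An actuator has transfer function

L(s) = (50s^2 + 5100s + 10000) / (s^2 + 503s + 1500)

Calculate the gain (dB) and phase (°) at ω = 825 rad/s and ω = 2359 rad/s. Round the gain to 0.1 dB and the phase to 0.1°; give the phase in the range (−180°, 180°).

ω = 825: 32.7 dB, 24.4°; ω = 2359: 33.8 dB, 9.6°

Substitute s = j825:
Numerator: 50(j825)^2 + 5100(j825) + 10000 = -34021250 + j4207500
Denominator: (j825)^2 + 503(j825) + 1500 = -679125 + j414975
|N| = √(34021250² + 4207500²) ≈ 3.428e+07, ∠N ≈ 172.95°
|D| = √(679125² + 414975²) ≈ 7.9587e+05, ∠D ≈ 148.57°
|L| = 3.428e+07 / 7.9587e+05 ≈ 43.072
Gain = 20 log₁₀(43.072) ≈ 32.68 dB
∠L = 172.95° − 148.57° = 24.38°

Substitute s = j2359:
Numerator: 50(j2359)^2 + 5100(j2359) + 10000 = -278234050 + j12030900
Denominator: (j2359)^2 + 503(j2359) + 1500 = -5563381 + j1186577
|N| = √(278234050² + 12030900²) ≈ 2.7849e+08, ∠N ≈ 177.52°
|D| = √(5563381² + 1186577²) ≈ 5.6885e+06, ∠D ≈ 167.96°
|L| = 2.7849e+08 / 5.6885e+06 ≈ 48.957
Gain = 20 log₁₀(48.957) ≈ 33.80 dB
∠L = 177.52° − 167.96° = 9.56°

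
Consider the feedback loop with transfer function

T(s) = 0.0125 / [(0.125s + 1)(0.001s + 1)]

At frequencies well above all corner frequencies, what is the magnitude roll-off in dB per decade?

-40 dB/decade

Each pole contributes −20 dB/decade at high frequency; each zero contributes +20 dB/decade.
Net: 0 zero(s) − 2 pole(s) → -40 dB/decade.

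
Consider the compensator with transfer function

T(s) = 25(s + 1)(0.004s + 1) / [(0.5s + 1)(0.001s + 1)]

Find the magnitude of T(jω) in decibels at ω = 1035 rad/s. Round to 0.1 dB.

At ω = 1035 rad/s:
zero (1 + j1035·1) = 1 + j1035 → |·| ≈ 1035, ∠ ≈ 89.94°
zero (1 + j1035·0.004) = 1 + j4.14 → |·| ≈ 4.2591, ∠ ≈ 76.42°
pole (1 + j1035·0.5) = 1 + j517.5 → |·| ≈ 517.5, ∠ ≈ 89.89°
pole (1 + j1035·0.001) = 1 + j1.035 → |·| ≈ 1.4392, ∠ ≈ 45.99°
|T| = 25 · 1035 · 4.2591 / (517.5 · 1.4392) ≈ 147.97
Gain = 20 log₁₀(147.97) ≈ 43.40 dB

43.4 dB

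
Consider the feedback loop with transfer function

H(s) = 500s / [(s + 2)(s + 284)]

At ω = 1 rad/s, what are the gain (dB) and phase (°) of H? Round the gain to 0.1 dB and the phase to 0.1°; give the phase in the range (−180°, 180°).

At s = jω = j1:
zero at origin: s = j1 → |·| = 1, ∠ = 90.00°
pole (s+2): 2 + j1 → |·| = √(2²+1²) = √5 ≈ 2.2361, ∠ = arctan(1/2) ≈ 26.57°
pole (s+284): 284 + j1 → |·| = √(284²+1²) = √80657 ≈ 284, ∠ = arctan(1/284) ≈ 0.20°
|H| = 500 · 1 / 635.05 ≈ 0.78734
Gain = 20 log₁₀(0.78734) ≈ -2.08 dB
∠H = 90.00° − 26.77° = 63.23°

-2.1 dB, 63.2°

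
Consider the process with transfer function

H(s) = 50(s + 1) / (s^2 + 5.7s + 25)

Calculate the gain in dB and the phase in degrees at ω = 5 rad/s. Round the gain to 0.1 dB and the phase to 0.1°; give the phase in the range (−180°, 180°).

19.0 dB, -11.3°

At s = jω = j5:
zero (s+1): 1 + j5 → |·| = √(1²+5²) = √26 ≈ 5.099, ∠ = arctan(5/1) ≈ 78.69°
quadratic: (j5)² + 5.7·j5 + 25 = 0 + j28.5 → |·| ≈ 28.5, ∠ ≈ 90.00°
|H| = 50 · 5.099 / 28.5 ≈ 8.9456
Gain = 20 log₁₀(8.9456) ≈ 19.03 dB
∠H = 78.69° − 90.00° = -11.31°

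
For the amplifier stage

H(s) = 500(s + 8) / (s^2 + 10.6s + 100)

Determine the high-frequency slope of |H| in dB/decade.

Each pole contributes −20 dB/decade at high frequency; each zero contributes +20 dB/decade.
Net: 1 zero(s) − 2 pole(s) → -20 dB/decade.

-20 dB/decade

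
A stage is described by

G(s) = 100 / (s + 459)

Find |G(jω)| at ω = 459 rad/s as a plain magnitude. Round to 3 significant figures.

Substitute s = j459:
Numerator: 100 = 100 + j0
Denominator: (j459) + 459 = 459 + j459
|N| = √(100² + 0²) ≈ 100, ∠N ≈ 0.00°
|D| = √(459² + 459²) ≈ 649.12, ∠D ≈ 45.00°
|G| = 100 / 649.12 ≈ 0.15405

0.154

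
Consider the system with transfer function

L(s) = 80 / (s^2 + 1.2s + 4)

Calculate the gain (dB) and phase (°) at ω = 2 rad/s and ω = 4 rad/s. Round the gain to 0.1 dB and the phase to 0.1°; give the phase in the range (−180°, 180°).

At s = jω = j2:
quadratic: (j2)² + 1.2·j2 + 4 = 0 + j2.4 → |·| ≈ 2.4, ∠ ≈ 90.00°
|L| = 80 / 2.4 ≈ 33.333
Gain = 20 log₁₀(33.333) ≈ 30.46 dB
∠L = 0.00° − 90.00° = -90.00°

At s = jω = j4:
quadratic: (j4)² + 1.2·j4 + 4 = -12 + j4.8 → |·| ≈ 12.924, ∠ ≈ 158.20°
|L| = 80 / 12.924 ≈ 6.19
Gain = 20 log₁₀(6.19) ≈ 15.83 dB
∠L = 0.00° − 158.20° = -158.20°

ω = 2: 30.5 dB, -90.0°; ω = 4: 15.8 dB, -158.2°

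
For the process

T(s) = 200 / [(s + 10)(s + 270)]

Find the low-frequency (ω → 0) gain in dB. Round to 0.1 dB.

T(0) = 200 / (10·270) ≈ 0.074074
20 log₁₀(0.074074) ≈ -22.61 dB

-22.6 dB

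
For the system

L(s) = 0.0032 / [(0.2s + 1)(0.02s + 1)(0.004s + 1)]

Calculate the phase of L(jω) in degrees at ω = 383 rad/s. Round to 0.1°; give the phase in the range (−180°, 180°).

At ω = 383 rad/s:
pole (1 + j383·0.2) = 1 + j76.6 → |·| ≈ 76.607, ∠ ≈ 89.25°
pole (1 + j383·0.02) = 1 + j7.66 → |·| ≈ 7.725, ∠ ≈ 82.56°
pole (1 + j383·0.004) = 1 + j1.532 → |·| ≈ 1.8295, ∠ ≈ 56.87°
∠L = (0°) − (89.25° + 82.56° + 56.87°) = -228.68° ≡ 131.32° (principal value)

131.3°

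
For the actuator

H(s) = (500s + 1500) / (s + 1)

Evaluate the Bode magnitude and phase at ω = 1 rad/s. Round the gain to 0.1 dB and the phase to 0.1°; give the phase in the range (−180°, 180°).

61.0 dB, -26.6°

Substitute s = j1:
Numerator: 500(j1) + 1500 = 1500 + j500
Denominator: (j1) + 1 = 1 + j1
|N| = √(1500² + 500²) ≈ 1581.1, ∠N ≈ 18.43°
|D| = √(1² + 1²) ≈ 1.4142, ∠D ≈ 45.00°
|H| = 1581.1 / 1.4142 ≈ 1118
Gain = 20 log₁₀(1118) ≈ 60.97 dB
∠H = 18.43° − 45.00° = -26.57°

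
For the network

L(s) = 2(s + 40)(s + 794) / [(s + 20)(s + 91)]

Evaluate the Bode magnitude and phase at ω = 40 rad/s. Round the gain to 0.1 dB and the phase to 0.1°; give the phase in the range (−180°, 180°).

26.1 dB, -39.3°

At s = jω = j40:
zero (s+40): 40 + j40 → |·| = √(40²+40²) = √3200 ≈ 56.569, ∠ = arctan(40/40) ≈ 45.00°
zero (s+794): 794 + j40 → |·| = √(794²+40²) = √632036 ≈ 795.01, ∠ = arctan(40/794) ≈ 2.88°
pole (s+20): 20 + j40 → |·| = √(20²+40²) = √2000 ≈ 44.721, ∠ = arctan(40/20) ≈ 63.43°
pole (s+91): 91 + j40 → |·| = √(91²+40²) = √9881 ≈ 99.403, ∠ = arctan(40/91) ≈ 23.73°
|L| = 2 · 44973 / 4445.4 ≈ 20.233
Gain = 20 log₁₀(20.233) ≈ 26.12 dB
∠L = 47.88° − 87.16° = -39.28°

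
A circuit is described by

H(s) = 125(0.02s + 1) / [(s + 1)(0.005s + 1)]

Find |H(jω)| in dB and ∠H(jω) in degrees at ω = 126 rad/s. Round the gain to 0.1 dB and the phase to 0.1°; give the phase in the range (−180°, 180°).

7.1 dB, -53.4°

At ω = 126 rad/s:
zero (1 + j126·0.02) = 1 + j2.52 → |·| ≈ 2.7112, ∠ ≈ 68.36°
pole (1 + j126·1) = 1 + j126 → |·| ≈ 126, ∠ ≈ 89.55°
pole (1 + j126·0.005) = 1 + j0.63 → |·| ≈ 1.1819, ∠ ≈ 32.21°
|H| = 125 · 2.7112 / (126 · 1.1819) ≈ 2.2757
Gain = 20 log₁₀(2.2757) ≈ 7.14 dB
∠H = (68.36°) − (89.55° + 32.21°) = -53.40°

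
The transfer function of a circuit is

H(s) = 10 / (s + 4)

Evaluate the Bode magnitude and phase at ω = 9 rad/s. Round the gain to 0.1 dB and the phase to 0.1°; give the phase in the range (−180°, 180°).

Substitute s = j9:
Numerator: 10 = 10 + j0
Denominator: (j9) + 4 = 4 + j9
|N| = √(10² + 0²) ≈ 10, ∠N ≈ 0.00°
|D| = √(4² + 9²) ≈ 9.8489, ∠D ≈ 66.04°
|H| = 10 / 9.8489 ≈ 1.0153
Gain = 20 log₁₀(1.0153) ≈ 0.13 dB
∠H = 0.00° − 66.04° = -66.04°

0.1 dB, -66.0°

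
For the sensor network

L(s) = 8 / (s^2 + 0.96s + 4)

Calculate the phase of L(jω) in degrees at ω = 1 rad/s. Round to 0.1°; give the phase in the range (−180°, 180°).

At s = jω = j1:
quadratic: (j1)² + 0.96·j1 + 4 = 3 + j0.96 → |·| ≈ 3.1499, ∠ ≈ 17.74°
∠L = 0.00° − 17.74° = -17.74°

-17.7°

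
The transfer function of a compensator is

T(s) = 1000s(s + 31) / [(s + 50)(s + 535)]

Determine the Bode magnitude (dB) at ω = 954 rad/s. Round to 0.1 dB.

At s = jω = j954:
zero (s+31): 31 + j954 → |·| = √(31²+954²) = √911077 ≈ 954.5, ∠ = arctan(954/31) ≈ 88.14°
zero at origin: s = j954 → |·| = 954, ∠ = 90.00°
pole (s+50): 50 + j954 → |·| = √(50²+954²) = √912616 ≈ 955.31, ∠ = arctan(954/50) ≈ 87.00°
pole (s+535): 535 + j954 → |·| = √(535²+954²) = √1196341 ≈ 1093.8, ∠ = arctan(954/535) ≈ 60.72°
|T| = 1000 · 9.1059e+05 / 1.0449e+06 ≈ 871.46
Gain = 20 log₁₀(871.46) ≈ 58.80 dB

58.8 dB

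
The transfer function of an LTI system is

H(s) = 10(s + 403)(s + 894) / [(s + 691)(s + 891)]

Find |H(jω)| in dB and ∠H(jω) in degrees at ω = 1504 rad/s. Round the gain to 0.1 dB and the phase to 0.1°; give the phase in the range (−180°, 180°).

19.5 dB, 9.6°

At s = jω = j1504:
zero (s+403): 403 + j1504 → |·| = √(403²+1504²) = √2424425 ≈ 1557.1, ∠ = arctan(1504/403) ≈ 75.00°
zero (s+894): 894 + j1504 → |·| = √(894²+1504²) = √3061252 ≈ 1749.6, ∠ = arctan(1504/894) ≈ 59.27°
pole (s+691): 691 + j1504 → |·| = √(691²+1504²) = √2739497 ≈ 1655.1, ∠ = arctan(1504/691) ≈ 65.32°
pole (s+891): 891 + j1504 → |·| = √(891²+1504²) = √3055897 ≈ 1748.1, ∠ = arctan(1504/891) ≈ 59.36°
|H| = 10 · 2.7243e+06 / 2.8933e+06 ≈ 9.4159
Gain = 20 log₁₀(9.4159) ≈ 19.48 dB
∠H = 134.27° − 124.68° = 9.59°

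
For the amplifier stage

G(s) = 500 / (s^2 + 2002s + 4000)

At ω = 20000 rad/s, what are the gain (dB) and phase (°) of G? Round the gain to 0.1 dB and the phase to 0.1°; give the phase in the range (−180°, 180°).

Substitute s = j20000:
Numerator: 500 = 500 + j0
Denominator: (j20000)^2 + 2002(j20000) + 4000 = -399996000 + j40040000
|N| = √(500² + 0²) ≈ 500, ∠N ≈ 0.00°
|D| = √(399996000² + 40040000²) ≈ 4.02e+08, ∠D ≈ 174.28°
|G| = 500 / 4.02e+08 ≈ 1.2438e-06
Gain = 20 log₁₀(1.2438e-06) ≈ -118.10 dB
∠G = 0.00° − 174.28° = -174.28°

-118.1 dB, -174.3°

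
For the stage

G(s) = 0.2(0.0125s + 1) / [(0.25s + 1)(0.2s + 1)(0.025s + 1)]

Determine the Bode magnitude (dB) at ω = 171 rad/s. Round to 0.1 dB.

At ω = 171 rad/s:
zero (1 + j171·0.0125) = 1 + j2.1375 → |·| ≈ 2.3599, ∠ ≈ 64.93°
pole (1 + j171·0.25) = 1 + j42.75 → |·| ≈ 42.762, ∠ ≈ 88.66°
pole (1 + j171·0.2) = 1 + j34.2 → |·| ≈ 34.215, ∠ ≈ 88.33°
pole (1 + j171·0.025) = 1 + j4.275 → |·| ≈ 4.3904, ∠ ≈ 76.83°
|G| = 0.2 · 2.3599 / (42.762 · 34.215 · 4.3904) ≈ 7.3476e-05
Gain = 20 log₁₀(7.3476e-05) ≈ -82.68 dB

-82.7 dB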